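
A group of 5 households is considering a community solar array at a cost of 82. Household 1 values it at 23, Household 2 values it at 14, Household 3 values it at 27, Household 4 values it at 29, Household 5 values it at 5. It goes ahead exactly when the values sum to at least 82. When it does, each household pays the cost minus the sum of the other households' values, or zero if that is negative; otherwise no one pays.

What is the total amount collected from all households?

31

Total value 98 ≥ cost 82, so it is built.
Household 1: others sum to 75; max(0, 82 - 75) = 7.
Household 2: others sum to 84; max(0, 82 - 84) = 0.
Household 3: others sum to 71; max(0, 82 - 71) = 11.
Household 4: others sum to 69; max(0, 82 - 69) = 13.
Household 5: others sum to 93; max(0, 82 - 93) = 0.
Total collected = 7 + 0 + 11 + 13 + 0 = 31.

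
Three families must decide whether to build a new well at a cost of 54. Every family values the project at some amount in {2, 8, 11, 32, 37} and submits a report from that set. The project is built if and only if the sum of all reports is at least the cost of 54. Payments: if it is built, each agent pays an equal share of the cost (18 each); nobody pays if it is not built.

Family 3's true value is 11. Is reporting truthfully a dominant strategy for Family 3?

No

Consider the case where Family 1 reports 8 and Family 2 reports 37.
Truthful report 11: project built, pays 18, utility 11 - 18 = -7.
Report 2 instead: project not built, utility 0.
Since 0 > -7, reporting 2 is strictly better here, so truthful reporting is not dominant.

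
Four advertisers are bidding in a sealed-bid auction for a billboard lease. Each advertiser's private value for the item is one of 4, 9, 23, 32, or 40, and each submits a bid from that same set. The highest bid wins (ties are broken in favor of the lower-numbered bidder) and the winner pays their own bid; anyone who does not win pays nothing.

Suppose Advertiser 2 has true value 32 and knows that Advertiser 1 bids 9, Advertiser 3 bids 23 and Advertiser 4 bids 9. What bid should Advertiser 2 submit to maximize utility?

Bid 4: loses, pays 0, utility 0.
Bid 9: loses, pays 0, utility 0.
Bid 23: wins, pays 23, utility 32 - 23 = 9.
Bid 32: wins, pays 32, utility 32 - 32 = 0.
Bid 40: wins, pays 40, utility 32 - 40 = -8.
The best choice is 23 with utility 9.

23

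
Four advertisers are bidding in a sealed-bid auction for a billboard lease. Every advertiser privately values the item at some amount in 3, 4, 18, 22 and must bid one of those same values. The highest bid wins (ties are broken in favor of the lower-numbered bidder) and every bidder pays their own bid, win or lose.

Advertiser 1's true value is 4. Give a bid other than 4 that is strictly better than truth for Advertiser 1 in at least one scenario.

Suppose Advertiser 2 bids 3, Advertiser 3 bids 3 and Advertiser 4 bids 3.
Bid 4: wins, pays 4, utility 4 - 4 = 0.
Bid 3: wins, pays 3, utility 4 - 3 = 1.
So bidding 3 beats truth here (1 > 0).

3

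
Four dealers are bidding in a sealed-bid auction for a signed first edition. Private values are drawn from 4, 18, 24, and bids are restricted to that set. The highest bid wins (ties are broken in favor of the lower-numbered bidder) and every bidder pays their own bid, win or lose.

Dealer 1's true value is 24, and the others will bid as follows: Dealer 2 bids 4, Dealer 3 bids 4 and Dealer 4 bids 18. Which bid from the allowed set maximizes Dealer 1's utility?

Bid 4: loses but pays 4, utility -4.
Bid 18: wins, pays 18, utility 24 - 18 = 6.
Bid 24: wins, pays 24, utility 24 - 24 = 0.
The best choice is 18 with utility 6.

18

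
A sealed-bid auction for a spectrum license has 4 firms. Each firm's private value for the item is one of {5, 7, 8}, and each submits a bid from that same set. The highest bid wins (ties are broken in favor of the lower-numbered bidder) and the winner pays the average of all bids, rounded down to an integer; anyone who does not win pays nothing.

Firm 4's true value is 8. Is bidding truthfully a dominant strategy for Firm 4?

Yes

Check each profile of the others' bids and compare truth against every alternative bid.
Others bid (5, 5, 7): truth gives 2, best alternative gives 0.
Others bid (5, 7, 5): truth gives 2, best alternative gives 0.
Others bid (5, 7, 7): truth gives 2, best alternative gives 0.
Others bid (7, 5, 5): truth gives 2, best alternative gives 0.
Others bid (7, 5, 7): truth gives 2, best alternative gives 0.
Others bid (7, 7, 5): truth gives 2, best alternative gives 0.
(Remaining 21 profiles checked similarly; truth is weakly best in each.)
In every case the truthful bid is at least as good as any alternative, so it is a dominant strategy.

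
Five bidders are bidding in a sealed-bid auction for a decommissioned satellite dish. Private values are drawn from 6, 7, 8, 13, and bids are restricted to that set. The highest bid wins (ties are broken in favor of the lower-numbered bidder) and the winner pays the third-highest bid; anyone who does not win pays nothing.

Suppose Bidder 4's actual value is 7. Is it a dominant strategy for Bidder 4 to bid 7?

No

Consider the case where Bidder 1 bids 6, Bidder 2 bids 6, Bidder 3 bids 6 and Bidder 5 bids 8.
Truthful bid 7: loses, pays 0, utility 0.
Bid 8 instead: wins, pays 6, utility 7 - 6 = 1.
Since 1 > 0, bidding 8 is strictly better here, so truthful bidding is not dominant.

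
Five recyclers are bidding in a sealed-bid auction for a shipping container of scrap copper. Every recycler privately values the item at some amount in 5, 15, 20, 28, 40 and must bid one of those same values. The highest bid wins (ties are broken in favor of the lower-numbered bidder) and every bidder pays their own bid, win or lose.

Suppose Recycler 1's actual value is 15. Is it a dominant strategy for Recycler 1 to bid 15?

Consider the case where Recycler 2 bids 5, Recycler 3 bids 5, Recycler 4 bids 5 and Recycler 5 bids 5.
Truthful bid 15: wins, pays 15, utility 15 - 15 = 0.
Bid 5 instead: wins, pays 5, utility 15 - 5 = 10.
Since 10 > 0, bidding 5 is strictly better here, so truthful bidding is not dominant.

No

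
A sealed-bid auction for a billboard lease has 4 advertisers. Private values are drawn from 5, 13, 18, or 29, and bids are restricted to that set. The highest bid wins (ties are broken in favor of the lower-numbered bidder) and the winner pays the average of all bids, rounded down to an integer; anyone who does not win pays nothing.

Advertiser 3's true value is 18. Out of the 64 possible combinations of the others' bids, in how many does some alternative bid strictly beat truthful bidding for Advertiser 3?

Others bid (5, 5, 5): truth gives 10; bid 13 gives 11 > 10. Violating.
Others bid (5, 5, 13): truth gives 8; bid 13 gives 9 > 8. Violating.
Others bid (5, 5, 29): truth gives 0; bid 29 gives 1 > 0. Violating.
Others bid (5, 18, 5): truth gives 0; bid 29 gives 4 > 0. Violating.
Others bid (5, 5, 18): truth gives 7; no alternative beats it.
Others bid (5, 13, 5): truth gives 8; no alternative beats it.
(Checking all 64 profiles: 12 have a profitable deviation, 52 do not.)

12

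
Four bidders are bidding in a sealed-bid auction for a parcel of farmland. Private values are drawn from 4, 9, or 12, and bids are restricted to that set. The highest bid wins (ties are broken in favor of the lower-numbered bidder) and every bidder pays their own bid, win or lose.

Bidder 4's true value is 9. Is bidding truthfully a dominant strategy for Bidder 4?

Consider the case where Bidder 1 bids 4, Bidder 2 bids 4 and Bidder 3 bids 9.
Truthful bid 9: loses but pays 9, utility -9.
Bid 4 instead: loses but pays 4, utility -4.
Since -4 > -9, bidding 4 is strictly better here, so truthful bidding is not dominant.

No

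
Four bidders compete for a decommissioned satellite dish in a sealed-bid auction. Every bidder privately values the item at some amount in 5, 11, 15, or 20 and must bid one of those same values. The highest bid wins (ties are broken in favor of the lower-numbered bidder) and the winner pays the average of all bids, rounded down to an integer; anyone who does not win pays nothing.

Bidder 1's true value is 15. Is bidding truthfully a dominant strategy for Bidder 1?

Consider the case where Bidder 2 bids 5, Bidder 3 bids 5 and Bidder 4 bids 5.
Truthful bid 15: wins, pays 7, utility 15 - 7 = 8.
Bid 5 instead: wins, pays 5, utility 15 - 5 = 10.
Since 10 > 8, bidding 5 is strictly better here, so truthful bidding is not dominant.

No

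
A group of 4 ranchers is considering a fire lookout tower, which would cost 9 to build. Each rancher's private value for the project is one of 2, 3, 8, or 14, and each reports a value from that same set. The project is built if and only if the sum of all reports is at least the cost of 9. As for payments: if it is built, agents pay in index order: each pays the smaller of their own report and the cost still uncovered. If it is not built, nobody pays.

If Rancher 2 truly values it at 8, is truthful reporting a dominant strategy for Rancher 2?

No

Consider the case where Rancher 1 reports 2, Rancher 3 reports 2 and Rancher 4 reports 2.
Truthful report 8: project built, pays 7, utility 8 - 7 = 1.
Report 3 instead: project built, pays 3, utility 8 - 3 = 5.
Since 5 > 1, reporting 3 is strictly better here, so truthful reporting is not dominant.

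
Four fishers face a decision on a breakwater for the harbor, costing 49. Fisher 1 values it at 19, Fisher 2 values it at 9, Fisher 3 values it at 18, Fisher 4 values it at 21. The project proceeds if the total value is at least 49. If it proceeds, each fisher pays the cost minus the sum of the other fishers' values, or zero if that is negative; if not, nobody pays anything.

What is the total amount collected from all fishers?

Total value 67 ≥ cost 49, so it is built.
Fisher 1: others sum to 48; max(0, 49 - 48) = 1.
Fisher 2: others sum to 58; max(0, 49 - 58) = 0.
Fisher 3: others sum to 49; max(0, 49 - 49) = 0.
Fisher 4: others sum to 46; max(0, 49 - 46) = 3.
Total collected = 1 + 0 + 0 + 3 = 4.

4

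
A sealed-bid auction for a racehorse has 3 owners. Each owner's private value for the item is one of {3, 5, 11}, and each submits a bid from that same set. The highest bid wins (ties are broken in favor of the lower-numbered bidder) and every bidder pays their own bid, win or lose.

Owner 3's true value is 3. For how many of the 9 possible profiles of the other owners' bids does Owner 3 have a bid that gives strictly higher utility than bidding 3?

1

Others bid (3, 3): truth gives -3; bid 5 gives -2 > -3. Violating.
Others bid (3, 5): truth gives -3; no alternative beats it.
Others bid (3, 11): truth gives -3; no alternative beats it.
(Checking all 9 profiles: 1 has a profitable deviation, 8 do not.)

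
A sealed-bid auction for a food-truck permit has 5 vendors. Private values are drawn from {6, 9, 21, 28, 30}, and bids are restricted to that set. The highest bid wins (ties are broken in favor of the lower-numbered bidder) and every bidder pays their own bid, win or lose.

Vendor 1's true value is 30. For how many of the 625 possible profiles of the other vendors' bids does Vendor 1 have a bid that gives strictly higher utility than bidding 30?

256

Others bid (6, 6, 6, 6): truth gives 0; bid 6 gives 24 > 0. Violating.
Others bid (6, 6, 6, 9): truth gives 0; bid 9 gives 21 > 0. Violating.
Others bid (6, 6, 6, 21): truth gives 0; bid 21 gives 9 > 0. Violating.
Others bid (6, 6, 6, 28): truth gives 0; bid 28 gives 2 > 0. Violating.
Others bid (6, 6, 6, 30): truth gives 0; no alternative beats it.
Others bid (6, 6, 9, 30): truth gives 0; no alternative beats it.
(Checking all 625 profiles: 256 have a profitable deviation, 369 do not.)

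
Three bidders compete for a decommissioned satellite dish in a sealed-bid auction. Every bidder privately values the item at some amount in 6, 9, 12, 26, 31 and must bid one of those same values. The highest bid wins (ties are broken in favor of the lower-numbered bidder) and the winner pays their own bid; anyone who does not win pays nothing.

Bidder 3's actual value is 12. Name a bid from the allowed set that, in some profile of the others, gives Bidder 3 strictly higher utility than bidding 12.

9

Suppose Bidder 1 bids 6 and Bidder 2 bids 6.
Bid 12: wins, pays 12, utility 12 - 12 = 0.
Bid 9: wins, pays 9, utility 12 - 9 = 3.
So bidding 9 beats truth here (3 > 0).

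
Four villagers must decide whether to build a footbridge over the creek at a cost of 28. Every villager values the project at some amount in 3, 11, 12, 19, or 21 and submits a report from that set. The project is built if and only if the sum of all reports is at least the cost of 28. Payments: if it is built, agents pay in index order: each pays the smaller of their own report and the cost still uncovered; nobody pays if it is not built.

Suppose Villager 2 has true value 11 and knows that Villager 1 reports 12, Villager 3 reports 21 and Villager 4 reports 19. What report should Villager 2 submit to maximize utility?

3

Report 3: project built, pays 3, utility 11 - 3 = 8.
Report 11: project built, pays 11, utility 11 - 11 = 0.
Report 12: project built, pays 12, utility 11 - 12 = -1.
Report 19: project built, pays 16, utility 11 - 16 = -5.
Report 21: project built, pays 16, utility 11 - 16 = -5.
The best choice is 3 with utility 8.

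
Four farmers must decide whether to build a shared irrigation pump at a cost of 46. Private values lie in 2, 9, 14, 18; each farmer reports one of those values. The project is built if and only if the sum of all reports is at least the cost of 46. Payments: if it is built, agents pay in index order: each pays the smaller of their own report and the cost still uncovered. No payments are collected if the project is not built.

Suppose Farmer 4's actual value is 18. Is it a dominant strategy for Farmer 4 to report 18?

Yes

Check each profile of the others' reports and compare truth against every alternative report.
Others report (2, 14, 14): truth gives 2, best alternative gives 0.
Others report (14, 2, 14): truth gives 2, best alternative gives 0.
Others report (14, 14, 2): truth gives 2, best alternative gives 0.
Others report (2, 9, 18): truth gives 1, best alternative gives 0.
Others report (2, 18, 9): truth gives 1, best alternative gives 0.
Others report (9, 2, 18): truth gives 1, best alternative gives 0.
(Remaining 58 profiles checked similarly; truth is weakly best in each.)
In every case the truthful report is at least as good as any alternative, so it is a dominant strategy.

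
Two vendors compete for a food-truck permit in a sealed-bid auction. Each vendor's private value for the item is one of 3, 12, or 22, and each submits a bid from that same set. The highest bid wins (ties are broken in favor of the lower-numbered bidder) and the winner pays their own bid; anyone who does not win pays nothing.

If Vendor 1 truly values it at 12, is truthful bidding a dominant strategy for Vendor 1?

No

Consider the case where Vendor 2 bids 3.
Truthful bid 12: wins, pays 12, utility 12 - 12 = 0.
Bid 3 instead: wins, pays 3, utility 12 - 3 = 9.
Since 9 > 0, bidding 3 is strictly better here, so truthful bidding is not dominant.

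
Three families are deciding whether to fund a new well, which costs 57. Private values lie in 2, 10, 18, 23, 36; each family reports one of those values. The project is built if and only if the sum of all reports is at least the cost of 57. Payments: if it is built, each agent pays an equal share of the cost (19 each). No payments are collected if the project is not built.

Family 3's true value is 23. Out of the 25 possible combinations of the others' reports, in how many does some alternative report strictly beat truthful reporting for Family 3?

6

Others report (2, 23): truth gives 0; report 36 gives 4 > 0. Violating.
Others report (10, 18): truth gives 0; report 36 gives 4 > 0. Violating.
Others report (10, 23): truth gives 0; report 36 gives 4 > 0. Violating.
Others report (18, 10): truth gives 0; report 36 gives 4 > 0. Violating.
Others report (2, 2): truth gives 0; no alternative beats it.
Others report (2, 10): truth gives 0; no alternative beats it.
(Checking all 25 profiles: 6 have a profitable deviation, 19 do not.)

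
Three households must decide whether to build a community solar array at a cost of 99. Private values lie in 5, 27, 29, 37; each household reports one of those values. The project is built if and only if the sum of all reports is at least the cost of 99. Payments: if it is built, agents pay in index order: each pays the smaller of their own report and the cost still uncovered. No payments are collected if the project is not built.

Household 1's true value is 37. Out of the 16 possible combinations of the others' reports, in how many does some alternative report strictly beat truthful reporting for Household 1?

1

Others report (37, 37): truth gives 0; report 27 gives 10 > 0. Violating.
Others report (5, 5): truth gives 0; no alternative beats it.
Others report (5, 27): truth gives 0; no alternative beats it.
(Checking all 16 profiles: 1 has a profitable deviation, 15 do not.)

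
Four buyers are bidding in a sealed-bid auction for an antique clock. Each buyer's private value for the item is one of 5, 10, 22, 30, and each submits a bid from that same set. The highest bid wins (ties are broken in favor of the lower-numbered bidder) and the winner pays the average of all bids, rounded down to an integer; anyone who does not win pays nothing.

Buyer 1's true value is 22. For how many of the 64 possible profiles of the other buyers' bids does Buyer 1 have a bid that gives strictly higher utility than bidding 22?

26

Others bid (5, 5, 5): truth gives 13; bid 5 gives 17 > 13. Violating.
Others bid (5, 5, 10): truth gives 12; bid 10 gives 15 > 12. Violating.
Others bid (5, 5, 30): truth gives 0; bid 30 gives 5 > 0. Violating.
Others bid (5, 10, 5): truth gives 12; bid 10 gives 15 > 12. Violating.
Others bid (5, 5, 22): truth gives 9; no alternative beats it.
Others bid (5, 10, 22): truth gives 8; no alternative beats it.
(Checking all 64 profiles: 26 have a profitable deviation, 38 do not.)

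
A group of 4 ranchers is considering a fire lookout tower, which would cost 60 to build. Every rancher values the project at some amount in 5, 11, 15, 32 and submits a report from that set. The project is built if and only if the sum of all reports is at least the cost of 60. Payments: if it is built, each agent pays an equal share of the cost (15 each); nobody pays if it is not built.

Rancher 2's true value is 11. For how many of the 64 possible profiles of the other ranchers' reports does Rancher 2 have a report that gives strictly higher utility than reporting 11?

Others report (5, 15, 32): truth gives -4; report 5 gives 0 > -4. Violating.
Others report (5, 32, 15): truth gives -4; report 5 gives 0 > -4. Violating.
Others report (11, 11, 32): truth gives -4; report 5 gives 0 > -4. Violating.
Others report (11, 32, 11): truth gives -4; report 5 gives 0 > -4. Violating.
Others report (5, 5, 5): truth gives 0; no alternative beats it.
Others report (5, 5, 11): truth gives 0; no alternative beats it.
(Checking all 64 profiles: 9 have a profitable deviation, 55 do not.)

9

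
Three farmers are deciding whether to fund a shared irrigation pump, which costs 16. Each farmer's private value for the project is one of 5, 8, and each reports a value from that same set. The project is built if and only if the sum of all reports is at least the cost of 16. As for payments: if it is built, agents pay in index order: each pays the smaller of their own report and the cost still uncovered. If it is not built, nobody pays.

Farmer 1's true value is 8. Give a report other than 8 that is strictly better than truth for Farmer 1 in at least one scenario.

Suppose Farmer 2 reports 5 and Farmer 3 reports 8.
Report 8: project built, pays 8, utility 8 - 8 = 0.
Report 5: project built, pays 5, utility 8 - 5 = 3.
So reporting 5 beats truth here (3 > 0).

5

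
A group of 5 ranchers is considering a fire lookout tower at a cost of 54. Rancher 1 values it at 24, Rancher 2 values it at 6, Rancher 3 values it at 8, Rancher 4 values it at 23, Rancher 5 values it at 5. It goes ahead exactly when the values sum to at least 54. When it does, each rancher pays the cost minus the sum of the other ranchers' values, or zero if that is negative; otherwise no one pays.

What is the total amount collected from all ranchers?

23

Total value 66 ≥ cost 54, so it is built.
Rancher 1: others sum to 42; max(0, 54 - 42) = 12.
Rancher 2: others sum to 60; max(0, 54 - 60) = 0.
Rancher 3: others sum to 58; max(0, 54 - 58) = 0.
Rancher 4: others sum to 43; max(0, 54 - 43) = 11.
Rancher 5: others sum to 61; max(0, 54 - 61) = 0.
Total collected = 12 + 0 + 0 + 11 + 0 = 23.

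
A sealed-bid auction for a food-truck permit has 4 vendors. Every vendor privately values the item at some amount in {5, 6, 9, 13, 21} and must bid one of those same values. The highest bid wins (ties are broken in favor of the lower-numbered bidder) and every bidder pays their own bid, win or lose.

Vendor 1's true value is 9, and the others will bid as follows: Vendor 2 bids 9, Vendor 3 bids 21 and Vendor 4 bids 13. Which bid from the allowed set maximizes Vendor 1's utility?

5

Bid 5: loses but pays 5, utility -5.
Bid 6: loses but pays 6, utility -6.
Bid 9: loses but pays 9, utility -9.
Bid 13: loses but pays 13, utility -13.
Bid 21: wins, pays 21, utility 9 - 21 = -12.
The best choice is 5 with utility -5.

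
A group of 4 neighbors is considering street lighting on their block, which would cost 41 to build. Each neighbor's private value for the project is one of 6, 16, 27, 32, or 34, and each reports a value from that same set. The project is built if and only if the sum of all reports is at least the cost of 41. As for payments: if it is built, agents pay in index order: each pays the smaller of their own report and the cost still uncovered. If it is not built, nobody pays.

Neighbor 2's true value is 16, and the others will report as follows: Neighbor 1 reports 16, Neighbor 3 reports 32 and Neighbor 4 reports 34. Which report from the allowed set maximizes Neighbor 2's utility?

6

Report 6: project built, pays 6, utility 16 - 6 = 10.
Report 16: project built, pays 16, utility 16 - 16 = 0.
Report 27: project built, pays 25, utility 16 - 25 = -9.
Report 32: project built, pays 25, utility 16 - 25 = -9.
Report 34: project built, pays 25, utility 16 - 25 = -9.
The best choice is 6 with utility 10.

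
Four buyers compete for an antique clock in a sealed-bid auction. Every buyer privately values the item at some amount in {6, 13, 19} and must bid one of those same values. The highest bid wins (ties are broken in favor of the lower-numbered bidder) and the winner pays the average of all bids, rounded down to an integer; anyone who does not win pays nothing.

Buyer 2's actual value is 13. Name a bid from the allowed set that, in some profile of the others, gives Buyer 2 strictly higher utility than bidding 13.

Suppose Buyer 1 bids 6, Buyer 3 bids 6 and Buyer 4 bids 19.
Bid 13: loses, pays 0, utility 0.
Bid 19: wins, pays 12, utility 13 - 12 = 1.
So bidding 19 beats truth here (1 > 0).

19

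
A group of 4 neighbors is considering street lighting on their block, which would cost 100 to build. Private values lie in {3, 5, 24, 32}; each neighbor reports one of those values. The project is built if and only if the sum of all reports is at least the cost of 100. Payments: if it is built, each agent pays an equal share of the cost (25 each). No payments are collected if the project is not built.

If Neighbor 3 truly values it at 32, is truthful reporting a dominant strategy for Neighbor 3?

Yes

Check each profile of the others' reports and compare truth against every alternative report.
Others report (5, 32, 32): truth gives 7, best alternative gives 0.
Others report (24, 24, 24): truth gives 7, best alternative gives 0.
Others report (32, 5, 32): truth gives 7, best alternative gives 0.
Others report (32, 32, 5): truth gives 7, best alternative gives 0.
Others report (24, 24, 32): truth gives 7, best alternative gives 7.
Others report (24, 32, 24): truth gives 7, best alternative gives 7.
(Remaining 58 profiles checked similarly; truth is weakly best in each.)
In every case the truthful report is at least as good as any alternative, so it is a dominant strategy.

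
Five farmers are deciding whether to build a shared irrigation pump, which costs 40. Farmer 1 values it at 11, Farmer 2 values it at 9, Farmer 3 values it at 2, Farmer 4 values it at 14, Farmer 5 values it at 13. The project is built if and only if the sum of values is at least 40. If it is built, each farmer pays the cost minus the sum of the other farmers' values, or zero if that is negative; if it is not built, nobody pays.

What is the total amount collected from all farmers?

Total value 49 ≥ cost 40, so it is built.
Farmer 1: others sum to 38; max(0, 40 - 38) = 2.
Farmer 2: others sum to 40; max(0, 40 - 40) = 0.
Farmer 3: others sum to 47; max(0, 40 - 47) = 0.
Farmer 4: others sum to 35; max(0, 40 - 35) = 5.
Farmer 5: others sum to 36; max(0, 40 - 36) = 4.
Total collected = 2 + 0 + 0 + 5 + 4 = 11.

11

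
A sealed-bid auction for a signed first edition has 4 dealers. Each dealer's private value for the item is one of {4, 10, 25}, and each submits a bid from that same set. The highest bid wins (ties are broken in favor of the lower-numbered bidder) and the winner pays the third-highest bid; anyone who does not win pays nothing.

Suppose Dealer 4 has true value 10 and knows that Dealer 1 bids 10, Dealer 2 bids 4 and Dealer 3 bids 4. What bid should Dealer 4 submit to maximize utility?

25

Bid 4: loses, pays 0, utility 0.
Bid 10: loses, pays 0, utility 0.
Bid 25: wins, pays 4, utility 10 - 4 = 6.
The best choice is 25 with utility 6.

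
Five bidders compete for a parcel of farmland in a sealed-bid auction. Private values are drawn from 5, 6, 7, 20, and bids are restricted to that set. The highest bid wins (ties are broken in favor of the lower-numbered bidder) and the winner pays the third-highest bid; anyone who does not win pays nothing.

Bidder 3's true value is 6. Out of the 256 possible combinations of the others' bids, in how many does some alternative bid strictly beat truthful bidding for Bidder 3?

8

Others bid (5, 5, 5, 7): truth gives 0; bid 7 gives 1 > 0. Violating.
Others bid (5, 5, 5, 20): truth gives 0; bid 20 gives 1 > 0. Violating.
Others bid (5, 5, 7, 5): truth gives 0; bid 7 gives 1 > 0. Violating.
Others bid (5, 5, 20, 5): truth gives 0; bid 20 gives 1 > 0. Violating.
Others bid (5, 5, 5, 5): truth gives 1; no alternative beats it.
Others bid (5, 5, 5, 6): truth gives 1; no alternative beats it.
(Checking all 256 profiles: 8 have a profitable deviation, 248 do not.)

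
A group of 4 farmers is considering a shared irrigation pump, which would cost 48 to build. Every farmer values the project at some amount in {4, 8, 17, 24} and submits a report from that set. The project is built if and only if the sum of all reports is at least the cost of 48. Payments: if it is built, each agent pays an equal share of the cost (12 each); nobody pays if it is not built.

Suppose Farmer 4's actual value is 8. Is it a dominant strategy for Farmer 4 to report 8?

Consider the case where Farmer 1 reports 8, Farmer 2 reports 8 and Farmer 3 reports 24.
Truthful report 8: project built, pays 12, utility 8 - 12 = -4.
Report 4 instead: project not built, utility 0.
Since 0 > -4, reporting 4 is strictly better here, so truthful reporting is not dominant.

No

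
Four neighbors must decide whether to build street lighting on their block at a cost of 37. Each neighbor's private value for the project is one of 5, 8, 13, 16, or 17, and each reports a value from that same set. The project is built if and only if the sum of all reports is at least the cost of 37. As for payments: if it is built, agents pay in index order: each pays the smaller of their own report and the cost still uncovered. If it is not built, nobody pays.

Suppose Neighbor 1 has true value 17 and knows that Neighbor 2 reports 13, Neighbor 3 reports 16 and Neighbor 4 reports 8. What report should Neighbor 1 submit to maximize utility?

Report 5: project built, pays 5, utility 17 - 5 = 12.
Report 8: project built, pays 8, utility 17 - 8 = 9.
Report 13: project built, pays 13, utility 17 - 13 = 4.
Report 16: project built, pays 16, utility 17 - 16 = 1.
Report 17: project built, pays 17, utility 17 - 17 = 0.
The best choice is 5 with utility 12.

5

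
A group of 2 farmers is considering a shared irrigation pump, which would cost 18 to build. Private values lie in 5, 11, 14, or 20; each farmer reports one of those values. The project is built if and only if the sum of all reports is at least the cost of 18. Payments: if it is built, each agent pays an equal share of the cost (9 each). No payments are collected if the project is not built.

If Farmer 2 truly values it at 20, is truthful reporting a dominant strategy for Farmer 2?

Check each profile of the others' reports and compare truth against every alternative report.
Others report (5): truth gives 11, best alternative gives 11.
Others report (11): truth gives 11, best alternative gives 11.
Others report (14): truth gives 11, best alternative gives 11.
Others report (20): truth gives 11, best alternative gives 11.
In every case the truthful report is at least as good as any alternative, so it is a dominant strategy.

Yes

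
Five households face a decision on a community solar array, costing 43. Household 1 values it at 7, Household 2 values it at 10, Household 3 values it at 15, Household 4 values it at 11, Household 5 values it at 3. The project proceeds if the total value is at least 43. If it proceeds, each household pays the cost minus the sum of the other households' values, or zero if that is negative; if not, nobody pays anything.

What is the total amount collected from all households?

31

Total value 46 ≥ cost 43, so it is built.
Household 1: others sum to 39; max(0, 43 - 39) = 4.
Household 2: others sum to 36; max(0, 43 - 36) = 7.
Household 3: others sum to 31; max(0, 43 - 31) = 12.
Household 4: others sum to 35; max(0, 43 - 35) = 8.
Household 5: others sum to 43; max(0, 43 - 43) = 0.
Total collected = 4 + 7 + 12 + 8 + 0 = 31.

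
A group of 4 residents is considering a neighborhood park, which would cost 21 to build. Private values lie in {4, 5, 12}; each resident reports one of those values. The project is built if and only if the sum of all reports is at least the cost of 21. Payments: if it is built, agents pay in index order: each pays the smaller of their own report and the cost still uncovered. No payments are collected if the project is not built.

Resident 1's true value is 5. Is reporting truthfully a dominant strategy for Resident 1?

No

Consider the case where Resident 2 reports 4, Resident 3 reports 4 and Resident 4 reports 12.
Truthful report 5: project built, pays 5, utility 5 - 5 = 0.
Report 4 instead: project built, pays 4, utility 5 - 4 = 1.
Since 1 > 0, reporting 4 is strictly better here, so truthful reporting is not dominant.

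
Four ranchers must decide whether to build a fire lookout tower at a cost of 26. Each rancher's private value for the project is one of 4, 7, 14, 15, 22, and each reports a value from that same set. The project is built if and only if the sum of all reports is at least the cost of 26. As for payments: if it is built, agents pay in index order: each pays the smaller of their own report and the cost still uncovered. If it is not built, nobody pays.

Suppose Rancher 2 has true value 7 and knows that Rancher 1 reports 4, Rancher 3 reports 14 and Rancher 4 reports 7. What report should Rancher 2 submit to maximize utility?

4

Report 4: project built, pays 4, utility 7 - 4 = 3.
Report 7: project built, pays 7, utility 7 - 7 = 0.
Report 14: project built, pays 14, utility 7 - 14 = -7.
Report 15: project built, pays 15, utility 7 - 15 = -8.
Report 22: project built, pays 22, utility 7 - 22 = -15.
The best choice is 4 with utility 3.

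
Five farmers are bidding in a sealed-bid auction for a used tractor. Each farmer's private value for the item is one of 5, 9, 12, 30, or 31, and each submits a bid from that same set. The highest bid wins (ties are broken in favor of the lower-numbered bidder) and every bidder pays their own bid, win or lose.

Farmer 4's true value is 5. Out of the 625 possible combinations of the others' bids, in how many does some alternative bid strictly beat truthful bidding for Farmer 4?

Others bid (5, 5, 5, 5): truth gives -5; bid 9 gives -4 > -5. Violating.
Others bid (5, 5, 5, 9): truth gives -5; bid 9 gives -4 > -5. Violating.
Others bid (5, 5, 5, 12): truth gives -5; no alternative beats it.
Others bid (5, 5, 5, 30): truth gives -5; no alternative beats it.
(Checking all 625 profiles: 2 have a profitable deviation, 623 do not.)

2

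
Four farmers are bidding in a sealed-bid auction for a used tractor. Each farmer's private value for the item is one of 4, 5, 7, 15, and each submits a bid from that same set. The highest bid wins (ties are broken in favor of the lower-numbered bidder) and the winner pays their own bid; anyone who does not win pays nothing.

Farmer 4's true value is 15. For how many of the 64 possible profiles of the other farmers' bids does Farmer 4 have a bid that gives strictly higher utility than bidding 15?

Others bid (4, 4, 4): truth gives 0; bid 5 gives 10 > 0. Violating.
Others bid (4, 4, 5): truth gives 0; bid 7 gives 8 > 0. Violating.
Others bid (4, 5, 4): truth gives 0; bid 7 gives 8 > 0. Violating.
Others bid (4, 5, 5): truth gives 0; bid 7 gives 8 > 0. Violating.
Others bid (4, 4, 7): truth gives 0; no alternative beats it.
Others bid (4, 4, 15): truth gives 0; no alternative beats it.
(Checking all 64 profiles: 8 have a profitable deviation, 56 do not.)

8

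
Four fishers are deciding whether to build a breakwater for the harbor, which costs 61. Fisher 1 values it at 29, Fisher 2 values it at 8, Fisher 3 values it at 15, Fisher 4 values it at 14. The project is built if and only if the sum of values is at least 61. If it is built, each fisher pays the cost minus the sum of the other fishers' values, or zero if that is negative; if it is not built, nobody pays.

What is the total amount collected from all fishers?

Total value 66 ≥ cost 61, so it is built.
Fisher 1: others sum to 37; max(0, 61 - 37) = 24.
Fisher 2: others sum to 58; max(0, 61 - 58) = 3.
Fisher 3: others sum to 51; max(0, 61 - 51) = 10.
Fisher 4: others sum to 52; max(0, 61 - 52) = 9.
Total collected = 24 + 3 + 10 + 9 = 46.

46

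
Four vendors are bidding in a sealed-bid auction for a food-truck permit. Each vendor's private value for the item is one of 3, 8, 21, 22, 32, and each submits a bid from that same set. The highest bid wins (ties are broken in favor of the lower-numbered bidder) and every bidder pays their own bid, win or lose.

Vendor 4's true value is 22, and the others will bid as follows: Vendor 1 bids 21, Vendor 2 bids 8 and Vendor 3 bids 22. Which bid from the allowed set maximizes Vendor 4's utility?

3

Bid 3: loses but pays 3, utility -3.
Bid 8: loses but pays 8, utility -8.
Bid 21: loses but pays 21, utility -21.
Bid 22: loses but pays 22, utility -22.
Bid 32: wins, pays 32, utility 22 - 32 = -10.
The best choice is 3 with utility -3.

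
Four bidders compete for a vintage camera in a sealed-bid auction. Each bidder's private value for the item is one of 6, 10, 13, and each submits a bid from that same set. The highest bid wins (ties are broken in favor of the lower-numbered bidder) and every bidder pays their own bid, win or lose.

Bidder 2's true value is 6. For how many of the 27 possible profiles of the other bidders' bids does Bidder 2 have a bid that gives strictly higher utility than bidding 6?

Others bid (6, 6, 6): truth gives -6; bid 10 gives -4 > -6. Violating.
Others bid (6, 6, 10): truth gives -6; bid 10 gives -4 > -6. Violating.
Others bid (6, 10, 6): truth gives -6; bid 10 gives -4 > -6. Violating.
Others bid (6, 10, 10): truth gives -6; bid 10 gives -4 > -6. Violating.
Others bid (6, 6, 13): truth gives -6; no alternative beats it.
Others bid (6, 10, 13): truth gives -6; no alternative beats it.
(Checking all 27 profiles: 4 have a profitable deviation, 23 do not.)

4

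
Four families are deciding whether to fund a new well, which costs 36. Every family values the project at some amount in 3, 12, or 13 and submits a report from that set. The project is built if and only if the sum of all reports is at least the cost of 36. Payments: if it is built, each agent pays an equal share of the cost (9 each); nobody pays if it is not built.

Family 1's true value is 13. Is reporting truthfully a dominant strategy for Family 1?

Check each profile of the others' reports and compare truth against every alternative report.
Others report (3, 12, 12): truth gives 4, best alternative gives 4.
Others report (3, 12, 13): truth gives 4, best alternative gives 4.
Others report (3, 13, 12): truth gives 4, best alternative gives 4.
Others report (3, 13, 13): truth gives 4, best alternative gives 4.
Others report (12, 3, 12): truth gives 4, best alternative gives 4.
Others report (12, 3, 13): truth gives 4, best alternative gives 4.
(Remaining 21 profiles checked similarly; truth is weakly best in each.)
In every case the truthful report is at least as good as any alternative, so it is a dominant strategy.

Yes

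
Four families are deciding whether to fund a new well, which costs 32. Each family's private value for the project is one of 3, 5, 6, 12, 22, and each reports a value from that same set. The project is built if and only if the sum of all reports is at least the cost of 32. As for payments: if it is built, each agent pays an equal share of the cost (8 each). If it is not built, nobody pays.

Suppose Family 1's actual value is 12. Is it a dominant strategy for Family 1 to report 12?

No

Consider the case where Family 2 reports 3, Family 3 reports 3 and Family 4 reports 5.
Truthful report 12: project not built, utility 0.
Report 22 instead: project built, pays 8, utility 12 - 8 = 4.
Since 4 > 0, reporting 22 is strictly better here, so truthful reporting is not dominant.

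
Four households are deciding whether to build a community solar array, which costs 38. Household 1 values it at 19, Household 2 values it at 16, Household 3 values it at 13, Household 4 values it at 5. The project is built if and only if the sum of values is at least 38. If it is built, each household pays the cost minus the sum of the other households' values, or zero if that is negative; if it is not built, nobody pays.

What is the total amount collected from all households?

Total value 53 ≥ cost 38, so it is built.
Household 1: others sum to 34; max(0, 38 - 34) = 4.
Household 2: others sum to 37; max(0, 38 - 37) = 1.
Household 3: others sum to 40; max(0, 38 - 40) = 0.
Household 4: others sum to 48; max(0, 38 - 48) = 0.
Total collected = 4 + 1 + 0 + 0 = 5.

5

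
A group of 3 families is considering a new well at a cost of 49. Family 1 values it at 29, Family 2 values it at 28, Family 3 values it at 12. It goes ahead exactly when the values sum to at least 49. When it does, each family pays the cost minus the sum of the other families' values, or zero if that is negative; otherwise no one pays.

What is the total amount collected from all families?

Total value 69 ≥ cost 49, so it is built.
Family 1: others sum to 40; max(0, 49 - 40) = 9.
Family 2: others sum to 41; max(0, 49 - 41) = 8.
Family 3: others sum to 57; max(0, 49 - 57) = 0.
Total collected = 9 + 8 + 0 = 17.

17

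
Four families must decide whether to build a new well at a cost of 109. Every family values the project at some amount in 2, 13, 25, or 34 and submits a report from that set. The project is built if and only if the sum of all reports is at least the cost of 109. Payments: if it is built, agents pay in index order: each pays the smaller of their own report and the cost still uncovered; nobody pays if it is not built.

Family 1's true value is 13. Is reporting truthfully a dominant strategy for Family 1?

Check each profile of the others' reports and compare truth against every alternative report.
Others report (2, 2, 2): truth gives 0, best alternative gives 0.
Others report (2, 2, 13): truth gives 0, best alternative gives 0.
Others report (2, 2, 25): truth gives 0, best alternative gives 0.
Others report (2, 2, 34): truth gives 0, best alternative gives 0.
Others report (2, 13, 2): truth gives 0, best alternative gives 0.
Others report (2, 13, 13): truth gives 0, best alternative gives 0.
(Remaining 58 profiles checked similarly; truth is weakly best in each.)
In every case the truthful report is at least as good as any alternative, so it is a dominant strategy.

Yes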